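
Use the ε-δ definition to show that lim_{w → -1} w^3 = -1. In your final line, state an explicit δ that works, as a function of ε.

Suppose ε > 0. We seek δ > 0 with 0 < |w + 1| < δ ⇒ |w^3 + 1| < ε.
Factor: w^3 + 1 = (w + 1)(w^2 - w + 1), so |w^3 + 1| = |w + 1|·|w^2 - w + 1|.
Restrict δ ≤ 1. Then |w + 1| < 1 gives |w| < 2, so by the triangle inequality |w^2 - w + 1| ≤ 2^2 + 2 + 1 = 7.
Hence |w^3 + 1| ≤ 7|w + 1|, which is < ε once |w + 1| < ε/7.
Take δ = min(1, ε/7). If 0 < |w + 1| < δ then both bounds hold and |w^3 + 1| ≤ 7|w + 1| < 7·(ε/7) = ε.

δ = min(1, ε/7)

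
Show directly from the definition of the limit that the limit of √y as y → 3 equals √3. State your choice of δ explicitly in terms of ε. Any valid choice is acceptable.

δ = min(3, √3·ε)

Fix ε > 0. We want δ > 0 such that 0 < |y − 3| < δ implies |√y − √3| < ε.
Multiplying by the conjugate, |√y − √3| = |y − 3|/(√y + √3).
Restrict δ ≤ 3 so that |y − 3| < 3 forces y > 0, and then √y + √3 > √3.
Hence |√y − √3| < |y − 3|/√3, which is < ε once |y − 3| < √3·ε.
Take δ = min(3, √3·ε). If 0 < |y − 3| < δ then y > 0 and |√y − √3| < |y − 3|/√3 < ε.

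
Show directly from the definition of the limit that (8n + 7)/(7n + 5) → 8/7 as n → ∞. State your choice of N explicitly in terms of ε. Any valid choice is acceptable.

N = (9/49)/ε

Let ε > 0. For n ≥ 1, |(8n + 7)/(7n + 5) − (8/7)| = |9|/(7(7n + 5)) = 9/(7(7n + 5)).
Since 7n + 5 ≥ 7n for n ≥ 1, this is ≤ 9/(7·7n) = (9/49)/n.
So |(8n + 7)/(7n + 5) − (8/7)| < ε whenever n > (9/49)/ε.
Take N = (9/49)/ε. If n > N then |(8n + 7)/(7n + 5) − (8/7)| ≤ (9/49)/n < ε.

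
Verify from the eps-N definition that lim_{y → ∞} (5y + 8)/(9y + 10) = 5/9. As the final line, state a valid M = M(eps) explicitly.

Let eps > 0 be given. We seek M > 0 such that y > M implies |(5y + 8)/(9y + 10) − (5/9)| < eps.
(5y + 8)/(9y + 10) − (5/9) = (9(5y + 8) − 5(9y + 10)) / (9(9y + 10)) = 22/(9(9y + 10)).
For y > 0 we have 9y + 10 > 9y, so |(5y + 8)/(9y + 10) − (5/9)| = 22/(9(9y + 10)) < 22/(9·9y) = (22/81)/y.
Thus |(5y + 8)/(9y + 10) − (5/9)| < eps whenever y > (22/81)/eps.
Take M = (22/81)/eps. If y > M then |(5y + 8)/(9y + 10) − (5/9)| < (22/81)/y < eps.

M = (22/81)/eps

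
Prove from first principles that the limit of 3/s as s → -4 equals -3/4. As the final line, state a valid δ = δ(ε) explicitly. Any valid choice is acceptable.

δ = min(2, (8/3)ε)

Suppose ε > 0. We seek δ > 0 such that 0 < |s + 4| < δ implies |3/s + 3/4| < ε.
|3/s + 3/4| = 3·|-4 − s|/(4·|s|) = 3|s + 4|/(4|s|).
Restrict δ ≤ 2. Then |s + 4| < 2 gives |s| > 2, so 4|s| > 8.
Then |3/s + 3/4| < 3|s + 4|/8, which is < ε when |s + 4| < (8/3)ε.
Take δ = min(2, (8/3)ε). Then 0 < |s + 4| < δ gives both |s + 4| < 2 and |s + 4| < (8/3)ε, so |3/s + 3/4| < ε.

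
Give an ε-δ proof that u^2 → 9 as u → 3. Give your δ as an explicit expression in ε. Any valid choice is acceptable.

Suppose ε > 0. We seek δ > 0 with 0 < |u − 3| < δ ⇒ |u^2 − 9| < ε.
Factor: u^2 − 9 = (u − 3)(u + 3), so |u^2 − 9| = |u − 3|·|u + 3|.
Impose δ ≤ 1 so that |u| < 4; then |u + 3| ≤ 7.
Hence |u^2 − 9| ≤ 7|u − 3|, which is < ε once |u − 3| < ε/7.
Take δ = min(1, ε/7). If 0 < |u − 3| < δ then both bounds hold and |u^2 − 9| ≤ 7|u − 3| < 7·(ε/7) = ε.

δ = min(1, ε/7)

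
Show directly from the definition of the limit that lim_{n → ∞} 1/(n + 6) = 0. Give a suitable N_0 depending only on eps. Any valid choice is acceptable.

N_0 = 1/eps

Let eps > 0. For n ≥ 1, |1/(n + 6) − 0| = 1/(n + 6) ≤ 1/n.
We need 1/n < eps, i.e. n > 1/eps.
Take N_0 = 1/eps. If n > N_0 then |1/(n + 6)| ≤ 1/n < eps.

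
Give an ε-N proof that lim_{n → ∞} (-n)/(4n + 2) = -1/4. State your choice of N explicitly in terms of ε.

Suppose ε > 0. For n ≥ 1, |(-n)/(4n + 2) + 1/4| = |2|/(4(4n + 2)) = 2/(4(4n + 2)).
Since 4n + 2 ≥ 4n for n ≥ 1, this is ≤ 2/(4·4n) = (1/8)/n.
So |(-n)/(4n + 2) + 1/4| < ε whenever n > (1/8)/ε.
Take N = (1/8)/ε. If n > N then |(-n)/(4n + 2) + 1/4| ≤ (1/8)/n < ε.

N = (1/8)/ε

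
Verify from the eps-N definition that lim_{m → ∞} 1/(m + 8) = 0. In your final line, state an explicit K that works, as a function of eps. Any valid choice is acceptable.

K = 1/eps

Fix eps > 0. For m ≥ 1, |1/(m + 8) − 0| = 1/(m + 8) ≤ 1/m.
We need 1/m < eps, i.e. m > 1/eps.
Take K = 1/eps. If m > K then |1/(m + 8)| ≤ 1/m < eps.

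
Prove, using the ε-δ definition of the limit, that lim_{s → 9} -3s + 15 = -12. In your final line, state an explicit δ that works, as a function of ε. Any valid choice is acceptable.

δ = ε/3

Fix ε > 0. We need δ > 0 so that 0 < |s − 9| < δ implies |(-3s + 15) + 12| < ε.
|(-3s + 15) + 12| = |-3s + 27| = 3|s − 9|.
So 3|s − 9| < ε exactly when |s − 9| < ε/3.
Take δ = ε/3. If 0 < |s − 9| < δ then |(-3s + 15) + 12| = 3|s − 9| < 3·(ε/3) = ε.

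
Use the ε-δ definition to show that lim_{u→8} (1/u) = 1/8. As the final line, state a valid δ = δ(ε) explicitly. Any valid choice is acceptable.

Fix ε > 0. We seek δ > 0 such that 0 < |u − 8| < δ implies |1/u − (1/8)| < ε.
|1/u − (1/8)| = |8 − u|/(8·|u|) = |u − 8|/(8|u|).
Require δ ≤ 4 so that |u| > 8 − 4 = 4, hence 8|u| > 32.
Then |1/u − (1/8)| < |u − 8|/32, which is < ε when |u − 8| < 32ε.
Take δ = min(4, 32ε). Then 0 < |u − 8| < δ gives both |u − 8| < 4 and |u − 8| < 32ε, so |1/u − (1/8)| < ε.

δ = min(4, 32ε)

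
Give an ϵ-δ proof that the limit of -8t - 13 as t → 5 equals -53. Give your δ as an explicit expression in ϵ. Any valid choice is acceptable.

δ = ϵ/8

Let ϵ > 0. We need δ > 0 so that 0 < |t − 5| < δ implies |(-8t - 13) + 53| < ϵ.
Since (-8t - 13) + 53 = -8(t − 5), we have |(-8t - 13) + 53| = 8|t − 5|.
So 8|t − 5| < ϵ exactly when |t − 5| < ϵ/8.
Take δ = ϵ/8. If 0 < |t − 5| < δ then |(-8t - 13) + 53| = 8|t − 5| < 8·(ϵ/8) = ϵ.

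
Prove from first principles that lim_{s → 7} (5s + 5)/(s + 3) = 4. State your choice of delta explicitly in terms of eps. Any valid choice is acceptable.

Let eps > 0 be given. We want delta > 0 with 0 < |s − 7| < delta ⇒ |(5s + 5)/(s + 3) − 4| < eps.
Combining over a common denominator, (5s + 5)/(s + 3) − 4 = [(5s + 5)·10 − 40·(s + 3)] / [10·(s + 3)] = 10(s − 7) / (10(s + 3)).
So |(5s + 5)/(s + 3) − 4| = 10|s − 7| / (10·|s + 3|).
Require delta ≤ 5, so |s + 3| ≥ |10| − |s − 7| > 10 − 5 = 5.
Hence |(5s + 5)/(s + 3) − 4| < 10|s − 7|/(10·5) = (1/5)|s − 7|, which is < eps once |s − 7| < 5eps.
Take delta = min(5, 5eps). Then 0 < |s − 7| < delta forces both bounds, so |(5s + 5)/(s + 3) − 4| < eps.

delta = min(5, 5eps)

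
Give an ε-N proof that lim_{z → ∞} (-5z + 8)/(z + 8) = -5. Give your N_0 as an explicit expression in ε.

N_0 = 48/ε

Fix ε > 0. We seek N_0 > 0 such that z > N_0 implies |(-5z + 8)/(z + 8) + 5| < ε.
(-5z + 8)/(z + 8) + 5 = ((-5z + 8) − (-5)(z + 8)) / ((z + 8)) = 48/((z + 8)).
For z > 0 we have z + 8 > z, so |(-5z + 8)/(z + 8) + 5| = 48/((z + 8)) < 48/(z) = 48/z.
Thus |(-5z + 8)/(z + 8) + 5| < ε whenever z > 48/ε.
Take N_0 = 48/ε. If z > N_0 then |(-5z + 8)/(z + 8) + 5| < 48/z < ε.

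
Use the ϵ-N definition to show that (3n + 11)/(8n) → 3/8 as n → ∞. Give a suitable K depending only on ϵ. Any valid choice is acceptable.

Let ϵ > 0 be given. For n ≥ 1, |(3n + 11)/(8n) − (3/8)| = |88|/(8(8n)) = 88/(8(8n)).
Since 8n ≥ 8n for n ≥ 1, this is ≤ 88/(8·8n) = (11/8)/n.
So |(3n + 11)/(8n) − (3/8)| < ϵ whenever n > (11/8)/ϵ.
Take K = (11/8)/ϵ. If n > K then |(3n + 11)/(8n) − (3/8)| ≤ (11/8)/n < ϵ.

K = (11/8)/ϵ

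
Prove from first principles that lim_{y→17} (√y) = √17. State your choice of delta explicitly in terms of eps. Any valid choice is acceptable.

delta = min(17, √17·eps)

Suppose eps > 0. We want delta > 0 such that 0 < |y − 17| < delta implies |√y − √17| < eps.
Multiplying by the conjugate, |√y − √17| = |y − 17|/(√y + √17).
Restrict delta ≤ 17 so that |y − 17| < 17 forces y > 0, and then √y + √17 > √17.
Hence |√y − √17| < |y − 17|/√17, which is < eps once |y − 17| < √17·eps.
Take delta = min(17, √17·eps). If 0 < |y − 17| < delta then y > 0 and |√y − √17| < |y − 17|/√17 < eps.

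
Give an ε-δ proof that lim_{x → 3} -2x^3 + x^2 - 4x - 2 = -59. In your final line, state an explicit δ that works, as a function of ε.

δ = min(1, ε/71)

Suppose ε > 0. We want δ > 0 such that 0 < |x − 3| < δ implies |(-2x^3 + x^2 - 4x - 2) + 59| < ε.
(-2x^3 + x^2 - 4x - 2) + 59 = -2x^3 + x^2 - 4x + 57 = (x − 3)(-2x^2 - 5x - 19).
So |(-2x^3 + x^2 - 4x - 2) + 59| = |x − 3|·|-2x^2 - 5x - 19|.
Assume first that |x − 3| < 1, so |x| < 4. Then |-2x^2 - 5x - 19| ≤ 2·4^2 + 5·4 + 19 = 71.
Hence |(-2x^3 + x^2 - 4x - 2) + 59| ≤ 71|x − 3| < ε provided |x − 3| < ε/71.
Take δ = min(1, ε/71). Then 0 < |x − 3| < δ gives both |x − 3| < 1 and |x − 3| < ε/71, so |(-2x^3 + x^2 - 4x - 2) + 59| < ε.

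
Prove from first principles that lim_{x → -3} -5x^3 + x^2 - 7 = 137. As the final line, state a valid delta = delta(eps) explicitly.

Let eps > 0. We want delta > 0 such that 0 < |x + 3| < delta implies |(-5x^3 + x^2 - 7) − 137| < eps.
(-5x^3 + x^2 - 7) − 137 = -5x^3 + x^2 - 144 = (x + 3)(-5x^2 + 16x - 48).
So |(-5x^3 + x^2 - 7) − 137| = |x + 3|·|-5x^2 + 16x - 48|.
Require delta ≤ 1. Then |x + 3| < 1 gives |x| < 4, and by the triangle inequality |-5x^2 + 16x - 48| ≤ 5·4^2 + 16·4 + 48 = 192.
Hence |(-5x^3 + x^2 - 7) − 137| ≤ 192|x + 3| < eps provided |x + 3| < eps/192.
Choosing delta = min(1, eps/192) ensures both conditions, hence |(-5x^3 + x^2 - 7) − 137| < eps.

delta = min(1, eps/192)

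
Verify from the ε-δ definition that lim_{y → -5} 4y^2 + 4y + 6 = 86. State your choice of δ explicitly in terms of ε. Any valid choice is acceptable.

δ = min(2, ε/44)

Fix ε > 0. We want δ > 0 such that 0 < |y + 5| < δ implies |(4y^2 + 4y + 6) − 86| < ε.
(4y^2 + 4y + 6) − 86 = 4y^2 + 4y - 80 = (y + 5)(4y - 16).
So |(4y^2 + 4y + 6) − 86| = |y + 5|·|4y - 16|.
Require δ ≤ 2. Then |y + 5| < 2 gives |y| < 7, and by the triangle inequality |4y - 16| ≤ 4·7 + 16 = 44.
Hence |(4y^2 + 4y + 6) − 86| ≤ 44|y + 5| < ε provided |y + 5| < ε/44.
Take δ = min(2, ε/44). Then 0 < |y + 5| < δ gives both |y + 5| < 2 and |y + 5| < ε/44, so |(4y^2 + 4y + 6) − 86| < ε.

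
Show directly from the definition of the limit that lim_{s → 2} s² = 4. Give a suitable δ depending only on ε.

Let ε > 0 be given. We seek δ > 0 with 0 < |s − 2| < δ ⇒ |s² − 4| < ε.
Factor: s² − 4 = (s − 2)(s + 2), so |s² − 4| = |s − 2|·|s + 2|.
Impose δ ≤ 1 so that |s| < 3; then |s + 2| ≤ 5.
Hence |s² − 4| ≤ 5|s − 2|, which is < ε once |s − 2| < ε/5.
Take δ = min(1, ε/5). If 0 < |s − 2| < δ then both bounds hold and |s² − 4| ≤ 5|s − 2| < 5·(ε/5) = ε.

δ = min(1, ε/5)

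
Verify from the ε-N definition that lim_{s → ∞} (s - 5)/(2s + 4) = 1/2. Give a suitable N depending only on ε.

N = (7/2)/ε

Let ε > 0. We seek N > 0 such that s > N implies |(s - 5)/(2s + 4) − (1/2)| < ε.
(s - 5)/(2s + 4) − (1/2) = (2(s - 5) − (2s + 4)) / (2(2s + 4)) = -14/(2(2s + 4)).
For s > 0 we have 2s + 4 > 2s, so |(s - 5)/(2s + 4) − (1/2)| = 14/(2(2s + 4)) < 14/(2·2s) = (7/2)/s.
Thus |(s - 5)/(2s + 4) − (1/2)| < ε whenever s > (7/2)/ε.
Take N = (7/2)/ε. If s > N then |(s - 5)/(2s + 4) − (1/2)| < (7/2)/s < ε.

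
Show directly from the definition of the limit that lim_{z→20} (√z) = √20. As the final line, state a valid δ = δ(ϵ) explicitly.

δ = min(20, √20·ϵ)

Let ϵ > 0 be given. We want δ > 0 such that 0 < |z − 20| < δ implies |√z − √20| < ϵ.
Multiplying by the conjugate, |√z − √20| = |z − 20|/(√z + √20).
Restrict δ ≤ 20 so that |z − 20| < 20 forces z > 0, and then √z + √20 > √20.
Hence |√z − √20| < |z − 20|/√20, which is < ϵ once |z − 20| < √20·ϵ.
Take δ = min(20, √20·ϵ). If 0 < |z − 20| < δ then z > 0 and |√z − √20| < |z − 20|/√20 < ϵ.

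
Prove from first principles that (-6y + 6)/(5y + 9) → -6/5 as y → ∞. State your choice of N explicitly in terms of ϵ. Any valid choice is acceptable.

N = (84/25)/ϵ

Suppose ϵ > 0. We seek N > 0 such that y > N implies |(-6y + 6)/(5y + 9) + 6/5| < ϵ.
(-6y + 6)/(5y + 9) + 6/5 = (5(-6y + 6) − (-6)(5y + 9)) / (5(5y + 9)) = 84/(5(5y + 9)).
For y > 0 we have 5y + 9 > 5y, so |(-6y + 6)/(5y + 9) + 6/5| = 84/(5(5y + 9)) < 84/(5·5y) = (84/25)/y.
Thus |(-6y + 6)/(5y + 9) + 6/5| < ϵ whenever y > (84/25)/ϵ.
Take N = (84/25)/ϵ. If y > N then |(-6y + 6)/(5y + 9) + 6/5| < (84/25)/y < ϵ.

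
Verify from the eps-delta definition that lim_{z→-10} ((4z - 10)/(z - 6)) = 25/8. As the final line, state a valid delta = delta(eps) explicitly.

Fix eps > 0. We want delta > 0 with 0 < |z + 10| < delta ⇒ |(4z - 10)/(z - 6) − (25/8)| < eps.
Combining over a common denominator, (4z - 10)/(z - 6) − (25/8) = [(4z - 10)·(-16) − (-50)·(z - 6)] / [(-16)·(z - 6)] = -14(z + 10) / ((-16)(z - 6)).
So |(4z - 10)/(z - 6) − (25/8)| = 14|z + 10| / (16·|z − 6|).
Require delta ≤ 8, so |z − 6| ≥ |-16| − |z + 10| > 16 − 8 = 8.
Hence |(4z - 10)/(z - 6) − (25/8)| < 14|z + 10|/(16·8) = (7/64)|z + 10|, which is < eps once |z + 10| < (64/7)eps.
Take delta = min(8, (64/7)eps). Then 0 < |z + 10| < delta forces both bounds, so |(4z - 10)/(z - 6) − (25/8)| < eps.

delta = min(8, (64/7)eps)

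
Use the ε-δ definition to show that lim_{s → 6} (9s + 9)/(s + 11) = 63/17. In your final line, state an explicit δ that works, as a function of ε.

δ = min(17/2, (289/180)ε)

Let ε > 0 be given. We want δ > 0 with 0 < |s − 6| < δ ⇒ |(9s + 9)/(s + 11) − (63/17)| < ε.
Combining over a common denominator, (9s + 9)/(s + 11) − (63/17) = [(9s + 9)·17 − 63·(s + 11)] / [17·(s + 11)] = 90(s − 6) / (17(s + 11)).
So |(9s + 9)/(s + 11) − (63/17)| = 90|s − 6| / (17·|s + 11|).
Restrict δ ≤ 17/2. Then |s − 6| < 17/2 gives |s + 11| = |(s − 6) + 17| ≥ 17 − 17/2 = 17/2.
Hence |(9s + 9)/(s + 11) − (63/17)| < 90|s − 6|/(17·(17/2)) = (180/289)|s − 6|, which is < ε once |s − 6| < (289/180)ε.
Take δ = min(17/2, (289/180)ε). Then 0 < |s − 6| < δ forces both bounds, so |(9s + 9)/(s + 11) − (63/17)| < ε.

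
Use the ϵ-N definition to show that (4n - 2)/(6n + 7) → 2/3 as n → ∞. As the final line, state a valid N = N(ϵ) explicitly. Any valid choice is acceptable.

Fix ϵ > 0. For n ≥ 1, |(4n - 2)/(6n + 7) − (2/3)| = |-40|/(6(6n + 7)) = 40/(6(6n + 7)).
Since 6n + 7 ≥ 6n for n ≥ 1, this is ≤ 40/(6·6n) = (10/9)/n.
So |(4n - 2)/(6n + 7) − (2/3)| < ϵ whenever n > (10/9)/ϵ.
Take N = (10/9)/ϵ. If n > N then |(4n - 2)/(6n + 7) − (2/3)| ≤ (10/9)/n < ϵ.

N = (10/9)/ϵ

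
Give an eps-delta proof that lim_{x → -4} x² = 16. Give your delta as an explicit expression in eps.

Let eps > 0. We seek delta > 0 with 0 < |x + 4| < delta ⇒ |x² − 16| < eps.
Factor: x² − 16 = (x + 4)(x - 4), so |x² − 16| = |x + 4|·|x - 4|.
Impose delta ≤ 1 so that |x| < 5; then |x - 4| ≤ 9.
Hence |x² − 16| ≤ 9|x + 4|, which is < eps once |x + 4| < eps/9.
Take delta = min(1, eps/9). If 0 < |x + 4| < delta then both bounds hold and |x² − 16| ≤ 9|x + 4| < 9·(eps/9) = eps.

delta = min(1, eps/9)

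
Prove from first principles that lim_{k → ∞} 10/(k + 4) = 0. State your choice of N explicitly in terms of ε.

N = 10/ε

Fix ε > 0. For k ≥ 1, |10/(k + 4) − 0| = 10/(k + 4) ≤ 10/k.
We need 10/k < ε, i.e. k > 10/ε.
Take N = 10/ε. If k > N then |10/(k + 4)| ≤ 10/k < ε.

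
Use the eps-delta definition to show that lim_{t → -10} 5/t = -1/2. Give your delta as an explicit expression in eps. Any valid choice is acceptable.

Let eps > 0 be given. We seek delta > 0 such that 0 < |t + 10| < delta implies |5/t + 1/2| < eps.
|5/t + 1/2| = 5·|-10 − t|/(10·|t|) = 5|t + 10|/(10|t|).
Require delta ≤ 5 so that |t| > 10 − 5 = 5, hence 10|t| > 50.
Then |5/t + 1/2| < 5|t + 10|/50, which is < eps when |t + 10| < 10eps.
Take delta = min(5, 10eps). Then 0 < |t + 10| < delta gives both |t + 10| < 5 and |t + 10| < 10eps, so |5/t + 1/2| < eps.

delta = min(5, 10eps)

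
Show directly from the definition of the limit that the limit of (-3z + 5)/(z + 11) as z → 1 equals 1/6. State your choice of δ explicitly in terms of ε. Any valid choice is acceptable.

δ = min(6, (36/19)ε)

Suppose ε > 0. We want δ > 0 with 0 < |z − 1| < δ ⇒ |(-3z + 5)/(z + 11) − (1/6)| < ε.
Combining over a common denominator, (-3z + 5)/(z + 11) − (1/6) = [(-3z + 5)·12 − 2·(z + 11)] / [12·(z + 11)] = -38(z − 1) / (12(z + 11)).
So |(-3z + 5)/(z + 11) − (1/6)| = 38|z − 1| / (12·|z + 11|).
Require δ ≤ 6, so |z + 11| ≥ |12| − |z − 1| > 12 − 6 = 6.
Hence |(-3z + 5)/(z + 11) − (1/6)| < 38|z − 1|/(12·6) = (19/36)|z − 1|, which is < ε once |z − 1| < (36/19)ε.
Take δ = min(6, (36/19)ε). Then 0 < |z − 1| < δ forces both bounds, so |(-3z + 5)/(z + 11) − (1/6)| < ε.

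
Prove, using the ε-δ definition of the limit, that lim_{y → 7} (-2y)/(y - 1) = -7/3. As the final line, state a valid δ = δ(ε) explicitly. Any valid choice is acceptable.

Let ε > 0. We want δ > 0 with 0 < |y − 7| < δ ⇒ |(-2y)/(y - 1) + 7/3| < ε.
Combining over a common denominator, (-2y)/(y - 1) + 7/3 = [(-2y)·6 − (-14)·(y - 1)] / [6·(y - 1)] = 2(y − 7) / (6(y - 1)).
So |(-2y)/(y - 1) + 7/3| = 2|y − 7| / (6·|y − 1|).
Require δ ≤ 3, so |y − 1| ≥ |6| − |y − 7| > 6 − 3 = 3.
Hence |(-2y)/(y - 1) + 7/3| < 2|y − 7|/(6·3) = (1/9)|y − 7|, which is < ε once |y − 7| < 9ε.
Take δ = min(3, 9ε). Then 0 < |y − 7| < δ forces both bounds, so |(-2y)/(y - 1) + 7/3| < ε.

δ = min(3, 9ε)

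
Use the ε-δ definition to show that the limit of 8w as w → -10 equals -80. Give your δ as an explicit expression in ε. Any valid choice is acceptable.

Let ε > 0 be given. We need δ > 0 so that 0 < |w + 10| < δ implies |(8w) + 80| < ε.
|(8w) + 80| = |8w + 80| = 8|w + 10|.
Thus it suffices that |w + 10| < ε/8.
Choosing δ = ε/8 gives |(8w) + 80| = 8|w + 10| < ε whenever |w + 10| < δ.

δ = ε/8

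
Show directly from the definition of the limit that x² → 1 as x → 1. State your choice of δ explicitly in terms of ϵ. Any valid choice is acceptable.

δ = min(1, ϵ/3)

Suppose ϵ > 0. We seek δ > 0 with 0 < |x − 1| < δ ⇒ |x² − 1| < ϵ.
Factor: x² − 1 = (x − 1)(x + 1), so |x² − 1| = |x − 1|·|x + 1|.
Impose δ ≤ 1 so that |x| < 2; then |x + 1| ≤ 3.
Hence |x² − 1| ≤ 3|x − 1|, which is < ϵ once |x − 1| < ϵ/3.
Take δ = min(1, ϵ/3). If 0 < |x − 1| < δ then both bounds hold and |x² − 1| ≤ 3|x − 1| < 3·(ϵ/3) = ϵ.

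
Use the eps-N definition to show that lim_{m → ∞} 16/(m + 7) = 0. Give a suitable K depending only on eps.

Let eps > 0. For m ≥ 1, |16/(m + 7) − 0| = 16/(m + 7) ≤ 16/m.
We need 16/m < eps, i.e. m > 16/eps.
Take K = 16/eps. If m > K then |16/(m + 7)| ≤ 16/m < eps.

K = 16/eps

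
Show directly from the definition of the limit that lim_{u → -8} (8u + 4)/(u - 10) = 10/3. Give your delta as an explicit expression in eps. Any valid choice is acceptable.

Let eps > 0 be given. We want delta > 0 with 0 < |u + 8| < delta ⇒ |(8u + 4)/(u - 10) − (10/3)| < eps.
Combining over a common denominator, (8u + 4)/(u - 10) − (10/3) = [(8u + 4)·(-18) − (-60)·(u - 10)] / [(-18)·(u - 10)] = -84(u + 8) / ((-18)(u - 10)).
So |(8u + 4)/(u - 10) − (10/3)| = 84|u + 8| / (18·|u − 10|).
Restrict delta ≤ 9. Then |u + 8| < 9 gives |u − 10| = |(u + 8) + (-18)| ≥ 18 − 9 = 9.
Hence |(8u + 4)/(u - 10) − (10/3)| < 84|u + 8|/(18·9) = (14/27)|u + 8|, which is < eps once |u + 8| < (27/14)eps.
Take delta = min(9, (27/14)eps). Then 0 < |u + 8| < delta forces both bounds, so |(8u + 4)/(u - 10) − (10/3)| < eps.

delta = min(9, (27/14)eps)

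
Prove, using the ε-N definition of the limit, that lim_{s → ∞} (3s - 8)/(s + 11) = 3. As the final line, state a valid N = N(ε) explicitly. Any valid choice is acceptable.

N = 41/ε

Suppose ε > 0. We seek N > 0 such that s > N implies |(3s - 8)/(s + 11) − 3| < ε.
(3s - 8)/(s + 11) − 3 = ((3s - 8) − 3(s + 11)) / ((s + 11)) = -41/((s + 11)).
For s > 0 we have s + 11 > s, so |(3s - 8)/(s + 11) − 3| = 41/((s + 11)) < 41/(s) = 41/s.
Thus |(3s - 8)/(s + 11) − 3| < ε whenever s > 41/ε.
Take N = 41/ε. If s > N then |(3s - 8)/(s + 11) − 3| < 41/s < ε.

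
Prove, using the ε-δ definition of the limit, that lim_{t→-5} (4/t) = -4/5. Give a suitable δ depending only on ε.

δ = min(5/2, (25/8)ε)

Suppose ε > 0. We seek δ > 0 such that 0 < |t + 5| < δ implies |4/t + 4/5| < ε.
|4/t + 4/5| = 4·|-5 − t|/(5·|t|) = 4|t + 5|/(5|t|).
Require δ ≤ 5/2 so that |t| > 5 − 5/2 = 5/2, hence 5|t| > 25/2.
Then |4/t + 4/5| < 4|t + 5|/(25/2), which is < ε when |t + 5| < (25/8)ε.
Take δ = min(5/2, (25/8)ε). Then 0 < |t + 5| < δ gives both |t + 5| < 5/2 and |t + 5| < (25/8)ε, so |4/t + 4/5| < ε.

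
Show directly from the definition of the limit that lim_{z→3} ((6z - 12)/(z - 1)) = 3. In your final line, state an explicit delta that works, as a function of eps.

Let eps > 0. We want delta > 0 with 0 < |z − 3| < delta ⇒ |(6z - 12)/(z - 1) − 3| < eps.
Combining over a common denominator, (6z - 12)/(z - 1) − 3 = [(6z - 12)·2 − 6·(z - 1)] / [2·(z - 1)] = 6(z − 3) / (2(z - 1)).
So |(6z - 12)/(z - 1) − 3| = 6|z − 3| / (2·|z − 1|).
Require delta ≤ 1, so |z − 1| ≥ |2| − |z − 3| > 2 − 1 = 1.
Hence |(6z - 12)/(z - 1) − 3| < 6|z − 3|/(2·1) = 3|z − 3|, which is < eps once |z − 3| < (1/3)eps.
Take delta = min(1, (1/3)eps). Then 0 < |z − 3| < delta forces both bounds, so |(6z - 12)/(z - 1) − 3| < eps.

delta = min(1, (1/3)eps)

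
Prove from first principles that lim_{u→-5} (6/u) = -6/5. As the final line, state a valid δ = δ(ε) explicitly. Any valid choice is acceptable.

δ = min(5/2, (25/12)ε)

Let ε > 0. We seek δ > 0 such that 0 < |u + 5| < δ implies |6/u + 6/5| < ε.
|6/u + 6/5| = 6·|-5 − u|/(5·|u|) = 6|u + 5|/(5|u|).
Require δ ≤ 5/2 so that |u| > 5 − 5/2 = 5/2, hence 5|u| > 25/2.
Then |6/u + 6/5| < 6|u + 5|/(25/2), which is < ε when |u + 5| < (25/12)ε.
Take δ = min(5/2, (25/12)ε). Then 0 < |u + 5| < δ gives both |u + 5| < 5/2 and |u + 5| < (25/12)ε, so |6/u + 6/5| < ε.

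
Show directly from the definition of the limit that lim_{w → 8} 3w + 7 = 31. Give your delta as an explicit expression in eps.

Let eps > 0 be given. We need delta > 0 so that 0 < |w − 8| < delta implies |(3w + 7) − 31| < eps.
|(3w + 7) − 31| = |3w - 24| = 3|w − 8|.
So 3|w − 8| < eps exactly when |w − 8| < eps/3.
Take delta = eps/3. If 0 < |w − 8| < delta then |(3w + 7) − 31| = 3|w − 8| < 3·(eps/3) = eps.

delta = eps/3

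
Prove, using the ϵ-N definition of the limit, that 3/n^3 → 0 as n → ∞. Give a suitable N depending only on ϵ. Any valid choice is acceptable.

Fix ϵ > 0. For n ≥ 1, |3/n^3 − 0| = 3/n^3.
3/n^3 < ϵ ⇔ n^3 > 3/ϵ ⇔ n > (3/ϵ)^{1/3}.
Take N = (3/ϵ)^{1/3}. Then n > N implies 3/n^3 < ϵ.

N = (3/ϵ)^{1/3}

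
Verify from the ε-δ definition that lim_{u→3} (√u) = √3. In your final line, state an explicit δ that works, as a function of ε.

Let ε > 0 be given. We want δ > 0 such that 0 < |u − 3| < δ implies |√u − √3| < ε.
Rationalise: √u − √3 = (u − 3)/(√u + √3), so |√u − √3| = |u − 3|/(√u + √3).
Restrict δ ≤ 3 so that |u − 3| < 3 forces u > 0, and then √u + √3 > √3.
Hence |√u − √3| < |u − 3|/√3, which is < ε once |u − 3| < √3·ε.
Take δ = min(3, √3·ε). If 0 < |u − 3| < δ then u > 0 and |√u − √3| < |u − 3|/√3 < ε.

δ = min(3, √3·ε)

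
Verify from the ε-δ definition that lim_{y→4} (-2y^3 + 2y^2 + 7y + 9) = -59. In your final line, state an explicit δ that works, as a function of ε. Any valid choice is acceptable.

δ = min(1, ε/97)

Fix ε > 0. We want δ > 0 such that 0 < |y − 4| < δ implies |(-2y^3 + 2y^2 + 7y + 9) + 59| < ε.
(-2y^3 + 2y^2 + 7y + 9) + 59 = -2y^3 + 2y^2 + 7y + 68 = (y − 4)(-2y^2 - 6y - 17).
So |(-2y^3 + 2y^2 + 7y + 9) + 59| = |y − 4|·|-2y^2 - 6y - 17|.
Require δ ≤ 1. Then |y − 4| < 1 gives |y| < 5, and by the triangle inequality |-2y^2 - 6y - 17| ≤ 2·5^2 + 6·5 + 17 = 97.
Hence |(-2y^3 + 2y^2 + 7y + 9) + 59| ≤ 97|y − 4| < ε provided |y − 4| < ε/97.
Choosing δ = min(1, ε/97) ensures both conditions, hence |(-2y^3 + 2y^2 + 7y + 9) + 59| < ε.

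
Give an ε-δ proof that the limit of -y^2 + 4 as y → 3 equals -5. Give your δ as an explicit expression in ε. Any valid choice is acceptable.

Let ε > 0. We want δ > 0 such that 0 < |y − 3| < δ implies |(-y^2 + 4) + 5| < ε.
(-y^2 + 4) + 5 = -y^2 + 9 = (y − 3)(-y - 3).
So |(-y^2 + 4) + 5| = |y − 3|·|-y - 3|.
Assume first that |y − 3| < 2, so |y| < 5. Then |-y - 3| ≤ 5 + 3 = 8.
Hence |(-y^2 + 4) + 5| ≤ 8|y − 3| < ε provided |y − 3| < ε/8.
Choosing δ = min(2, ε/8) ensures both conditions, hence |(-y^2 + 4) + 5| < ε.

δ = min(2, ε/8)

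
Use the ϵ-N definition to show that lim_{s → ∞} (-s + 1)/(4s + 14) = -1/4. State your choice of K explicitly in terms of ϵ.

Suppose ϵ > 0. We seek K > 0 such that s > K implies |(-s + 1)/(4s + 14) + 1/4| < ϵ.
(-s + 1)/(4s + 14) + 1/4 = (4(-s + 1) − (-1)(4s + 14)) / (4(4s + 14)) = 18/(4(4s + 14)).
For s > 0 we have 4s + 14 > 4s, so |(-s + 1)/(4s + 14) + 1/4| = 18/(4(4s + 14)) < 18/(4·4s) = (9/8)/s.
Thus |(-s + 1)/(4s + 14) + 1/4| < ϵ whenever s > (9/8)/ϵ.
Take K = (9/8)/ϵ. If s > K then |(-s + 1)/(4s + 14) + 1/4| < (9/8)/s < ϵ.

K = (9/8)/ϵ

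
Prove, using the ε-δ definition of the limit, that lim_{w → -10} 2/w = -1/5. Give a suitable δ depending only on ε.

Fix ε > 0. We seek δ > 0 such that 0 < |w + 10| < δ implies |2/w + 1/5| < ε.
|2/w + 1/5| = 2·|-10 − w|/(10·|w|) = 2|w + 10|/(10|w|).
Restrict δ ≤ 5. Then |w + 10| < 5 gives |w| > 5, so 10|w| > 50.
Then |2/w + 1/5| < 2|w + 10|/50, which is < ε when |w + 10| < 25ε.
Take δ = min(5, 25ε). Then 0 < |w + 10| < δ gives both |w + 10| < 5 and |w + 10| < 25ε, so |2/w + 1/5| < ε.

δ = min(5, 25ε)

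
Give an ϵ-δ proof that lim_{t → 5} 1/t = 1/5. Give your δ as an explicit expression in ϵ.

Let ϵ > 0 be given. We seek δ > 0 such that 0 < |t − 5| < δ implies |1/t − (1/5)| < ϵ.
|1/t − (1/5)| = |5 − t|/(5·|t|) = |t − 5|/(5|t|).
Require δ ≤ 5/2 so that |t| > 5 − 5/2 = 5/2, hence 5|t| > 25/2.
Then |1/t − (1/5)| < |t − 5|/(25/2), which is < ϵ when |t − 5| < (25/2)ϵ.
Take δ = min(5/2, (25/2)ϵ). Then 0 < |t − 5| < δ gives both |t − 5| < 5/2 and |t − 5| < (25/2)ϵ, so |1/t − (1/5)| < ϵ.

δ = min(5/2, (25/2)ϵ)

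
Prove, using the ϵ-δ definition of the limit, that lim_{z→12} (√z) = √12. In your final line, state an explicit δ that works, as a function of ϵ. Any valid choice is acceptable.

δ = min(12, √12·ϵ)

Suppose ϵ > 0. We want δ > 0 such that 0 < |z − 12| < δ implies |√z − √12| < ϵ.
Multiplying by the conjugate, |√z − √12| = |z − 12|/(√z + √12).
Restrict δ ≤ 12 so that |z − 12| < 12 forces z > 0, and then √z + √12 > √12.
Hence |√z − √12| < |z − 12|/√12, which is < ϵ once |z − 12| < √12·ϵ.
Take δ = min(12, √12·ϵ). If 0 < |z − 12| < δ then z > 0 and |√z − √12| < |z − 12|/√12 < ϵ.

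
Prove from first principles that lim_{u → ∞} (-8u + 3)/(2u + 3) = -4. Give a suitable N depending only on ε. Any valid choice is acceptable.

Fix ε > 0. We seek N > 0 such that u > N implies |(-8u + 3)/(2u + 3) + 4| < ε.
(-8u + 3)/(2u + 3) + 4 = (2(-8u + 3) − (-8)(2u + 3)) / (2(2u + 3)) = 30/(2(2u + 3)).
For u > 0 we have 2u + 3 > 2u, so |(-8u + 3)/(2u + 3) + 4| = 30/(2(2u + 3)) < 30/(2·2u) = (15/2)/u.
Thus |(-8u + 3)/(2u + 3) + 4| < ε whenever u > (15/2)/ε.
Take N = (15/2)/ε. If u > N then |(-8u + 3)/(2u + 3) + 4| < (15/2)/u < ε.

N = (15/2)/ε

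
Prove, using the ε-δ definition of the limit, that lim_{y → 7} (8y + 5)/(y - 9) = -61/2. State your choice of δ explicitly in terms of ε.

Suppose ε > 0. We want δ > 0 with 0 < |y − 7| < δ ⇒ |(8y + 5)/(y - 9) + 61/2| < ε.
Combining over a common denominator, (8y + 5)/(y - 9) + 61/2 = [(8y + 5)·(-2) − 61·(y - 9)] / [(-2)·(y - 9)] = -77(y − 7) / ((-2)(y - 9)).
So |(8y + 5)/(y - 9) + 61/2| = 77|y − 7| / (2·|y − 9|).
Require δ ≤ 1, so |y − 9| ≥ |-2| − |y − 7| > 2 − 1 = 1.
Hence |(8y + 5)/(y - 9) + 61/2| < 77|y − 7|/(2·1) = (77/2)|y − 7|, which is < ε once |y − 7| < (2/77)ε.
Take δ = min(1, (2/77)ε). Then 0 < |y − 7| < δ forces both bounds, so |(8y + 5)/(y - 9) + 61/2| < ε.

δ = min(1, (2/77)ε)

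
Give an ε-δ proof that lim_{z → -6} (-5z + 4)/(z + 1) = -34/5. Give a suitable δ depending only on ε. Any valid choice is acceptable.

δ = min(5/2, (25/18)ε)

Fix ε > 0. We want δ > 0 with 0 < |z + 6| < δ ⇒ |(-5z + 4)/(z + 1) + 34/5| < ε.
Combining over a common denominator, (-5z + 4)/(z + 1) + 34/5 = [(-5z + 4)·(-5) − 34·(z + 1)] / [(-5)·(z + 1)] = -9(z + 6) / ((-5)(z + 1)).
So |(-5z + 4)/(z + 1) + 34/5| = 9|z + 6| / (5·|z + 1|).
Require δ ≤ 5/2, so |z + 1| ≥ |-5| − |z + 6| > 5 − 5/2 = 5/2.
Hence |(-5z + 4)/(z + 1) + 34/5| < 9|z + 6|/(5·(5/2)) = (18/25)|z + 6|, which is < ε once |z + 6| < (25/18)ε.
Take δ = min(5/2, (25/18)ε). Then 0 < |z + 6| < δ forces both bounds, so |(-5z + 4)/(z + 1) + 34/5| < ε.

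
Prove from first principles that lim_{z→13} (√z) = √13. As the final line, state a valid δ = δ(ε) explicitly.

Let ε > 0. We want δ > 0 such that 0 < |z − 13| < δ implies |√z − √13| < ε.
Rationalise: √z − √13 = (z − 13)/(√z + √13), so |√z − √13| = |z − 13|/(√z + √13).
Restrict δ ≤ 13 so that |z − 13| < 13 forces z > 0, and then √z + √13 > √13.
Hence |√z − √13| < |z − 13|/√13, which is < ε once |z − 13| < √13·ε.
Take δ = min(13, √13·ε). If 0 < |z − 13| < δ then z > 0 and |√z − √13| < |z − 13|/√13 < ε.

δ = min(13, √13·ε)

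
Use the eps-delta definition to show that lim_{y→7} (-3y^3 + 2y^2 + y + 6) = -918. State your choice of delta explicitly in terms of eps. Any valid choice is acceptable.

delta = min(2, eps/546)

Fix eps > 0. We want delta > 0 such that 0 < |y − 7| < delta implies |(-3y^3 + 2y^2 + y + 6) + 918| < eps.
(-3y^3 + 2y^2 + y + 6) + 918 = -3y^3 + 2y^2 + y + 924 = (y − 7)(-3y^2 - 19y - 132).
So |(-3y^3 + 2y^2 + y + 6) + 918| = |y − 7|·|-3y^2 - 19y - 132|.
Require delta ≤ 2. Then |y − 7| < 2 gives |y| < 9, and by the triangle inequality |-3y^2 - 19y - 132| ≤ 3·9^2 + 19·9 + 132 = 546.
Hence |(-3y^3 + 2y^2 + y + 6) + 918| ≤ 546|y − 7| < eps provided |y − 7| < eps/546.
Choosing delta = min(2, eps/546) ensures both conditions, hence |(-3y^3 + 2y^2 + y + 6) + 918| < eps.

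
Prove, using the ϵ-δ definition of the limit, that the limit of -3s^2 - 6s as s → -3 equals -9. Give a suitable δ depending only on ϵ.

Suppose ϵ > 0. We want δ > 0 such that 0 < |s + 3| < δ implies |(-3s^2 - 6s) + 9| < ϵ.
(-3s^2 - 6s) + 9 = -3s^2 - 6s + 9 = (s + 3)(-3s + 3).
So |(-3s^2 - 6s) + 9| = |s + 3|·|-3s + 3|.
Assume first that |s + 3| < 2, so |s| < 5. Then |-3s + 3| ≤ 3·5 + 3 = 18.
Hence |(-3s^2 - 6s) + 9| ≤ 18|s + 3| < ϵ provided |s + 3| < ϵ/18.
Choosing δ = min(2, ϵ/18) ensures both conditions, hence |(-3s^2 - 6s) + 9| < ϵ.

δ = min(2, ϵ/18)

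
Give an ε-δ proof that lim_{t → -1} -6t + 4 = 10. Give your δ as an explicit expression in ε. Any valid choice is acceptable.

Let ε > 0 be given. We need δ > 0 so that 0 < |t + 1| < δ implies |(-6t + 4) − 10| < ε.
Since (-6t + 4) − 10 = -6(t + 1), we have |(-6t + 4) − 10| = 6|t + 1|.
Thus it suffices that |t + 1| < ε/6.
Choosing δ = ε/6 gives |(-6t + 4) − 10| = 6|t + 1| < ε whenever |t + 1| < δ.

δ = ε/6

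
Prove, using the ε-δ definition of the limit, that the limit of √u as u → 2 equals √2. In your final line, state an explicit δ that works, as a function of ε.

Let ε > 0. We want δ > 0 such that 0 < |u − 2| < δ implies |√u − √2| < ε.
Rationalise: √u − √2 = (u − 2)/(√u + √2), so |√u − √2| = |u − 2|/(√u + √2).
Restrict δ ≤ 2 so that |u − 2| < 2 forces u > 0, and then √u + √2 > √2.
Hence |√u − √2| < |u − 2|/√2, which is < ε once |u − 2| < √2·ε.
Take δ = min(2, √2·ε). If 0 < |u − 2| < δ then u > 0 and |√u − √2| < |u − 2|/√2 < ε.

δ = min(2, √2·ε)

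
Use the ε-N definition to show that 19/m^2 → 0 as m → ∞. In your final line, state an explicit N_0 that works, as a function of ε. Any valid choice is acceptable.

Let ε > 0. For m ≥ 1, |19/m^2 − 0| = 19/m^2.
19/m^2 < ε ⇔ m^2 > 19/ε ⇔ m > (19/ε)^{1/2}.
Take N_0 = (19/ε)^{1/2}. Then m > N_0 implies 19/m^2 < ε.

N_0 = (19/ε)^{1/2}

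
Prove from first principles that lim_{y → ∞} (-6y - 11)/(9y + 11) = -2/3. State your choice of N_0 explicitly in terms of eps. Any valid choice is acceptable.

N_0 = (11/27)/eps

Let eps > 0 be given. We seek N_0 > 0 such that y > N_0 implies |(-6y - 11)/(9y + 11) + 2/3| < eps.
(-6y - 11)/(9y + 11) + 2/3 = (9(-6y - 11) − (-6)(9y + 11)) / (9(9y + 11)) = -33/(9(9y + 11)).
For y > 0 we have 9y + 11 > 9y, so |(-6y - 11)/(9y + 11) + 2/3| = 33/(9(9y + 11)) < 33/(9·9y) = (11/27)/y.
Thus |(-6y - 11)/(9y + 11) + 2/3| < eps whenever y > (11/27)/eps.
Take N_0 = (11/27)/eps. If y > N_0 then |(-6y - 11)/(9y + 11) + 2/3| < (11/27)/y < eps.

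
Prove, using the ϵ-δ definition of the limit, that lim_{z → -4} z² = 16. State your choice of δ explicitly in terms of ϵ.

δ = min(2, ϵ/10)

Suppose ϵ > 0. We seek δ > 0 with 0 < |z + 4| < δ ⇒ |z² − 16| < ϵ.
Factor: z² − 16 = (z + 4)(z - 4), so |z² − 16| = |z + 4|·|z - 4|.
Restrict δ ≤ 2. Then |z + 4| < 2 gives |z| < 6, so by the triangle inequality |z - 4| ≤ 6 + 4 = 10.
Hence |z² − 16| ≤ 10|z + 4|, which is < ϵ once |z + 4| < ϵ/10.
Take δ = min(2, ϵ/10). If 0 < |z + 4| < δ then both bounds hold and |z² − 16| ≤ 10|z + 4| < 10·(ϵ/10) = ϵ.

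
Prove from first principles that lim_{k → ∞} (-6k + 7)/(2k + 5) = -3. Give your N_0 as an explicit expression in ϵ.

N_0 = 11/ϵ

Let ϵ > 0. For k ≥ 1, |(-6k + 7)/(2k + 5) + 3| = |44|/(2(2k + 5)) = 44/(2(2k + 5)).
Since 2k + 5 ≥ 2k for k ≥ 1, this is ≤ 44/(2·2k) = 11/k.
So |(-6k + 7)/(2k + 5) + 3| < ϵ whenever k > 11/ϵ.
Take N_0 = 11/ϵ. If k > N_0 then |(-6k + 7)/(2k + 5) + 3| ≤ 11/k < ϵ.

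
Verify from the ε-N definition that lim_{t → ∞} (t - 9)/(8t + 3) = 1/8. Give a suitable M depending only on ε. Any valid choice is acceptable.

M = (75/64)/ε

Let ε > 0 be given. We seek M > 0 such that t > M implies |(t - 9)/(8t + 3) − (1/8)| < ε.
(t - 9)/(8t + 3) − (1/8) = (8(t - 9) − (8t + 3)) / (8(8t + 3)) = -75/(8(8t + 3)).
For t > 0 we have 8t + 3 > 8t, so |(t - 9)/(8t + 3) − (1/8)| = 75/(8(8t + 3)) < 75/(8·8t) = (75/64)/t.
Thus |(t - 9)/(8t + 3) − (1/8)| < ε whenever t > (75/64)/ε.
Take M = (75/64)/ε. If t > M then |(t - 9)/(8t + 3) − (1/8)| < (75/64)/t < ε.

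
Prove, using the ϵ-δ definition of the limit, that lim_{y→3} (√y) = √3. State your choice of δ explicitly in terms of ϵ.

Fix ϵ > 0. We want δ > 0 such that 0 < |y − 3| < δ implies |√y − √3| < ϵ.
Multiplying by the conjugate, |√y − √3| = |y − 3|/(√y + √3).
Restrict δ ≤ 3 so that |y − 3| < 3 forces y > 0, and then √y + √3 > √3.
Hence |√y − √3| < |y − 3|/√3, which is < ϵ once |y − 3| < √3·ϵ.
Take δ = min(3, √3·ϵ). If 0 < |y − 3| < δ then y > 0 and |√y − √3| < |y − 3|/√3 < ϵ.

δ = min(3, √3·ϵ)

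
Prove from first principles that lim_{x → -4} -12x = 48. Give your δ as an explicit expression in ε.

δ = ε/12

Fix ε > 0. We need δ > 0 so that 0 < |x + 4| < δ implies |(-12x) − 48| < ε.
|(-12x) − 48| = |-12x - 48| = 12|x + 4|.
So 12|x + 4| < ε exactly when |x + 4| < ε/12.
Take δ = ε/12. If 0 < |x + 4| < δ then |(-12x) − 48| = 12|x + 4| < 12·(ε/12) = ε.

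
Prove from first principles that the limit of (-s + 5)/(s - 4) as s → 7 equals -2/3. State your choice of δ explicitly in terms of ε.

Let ε > 0. We want δ > 0 with 0 < |s − 7| < δ ⇒ |(-s + 5)/(s - 4) + 2/3| < ε.
Combining over a common denominator, (-s + 5)/(s - 4) + 2/3 = [(-s + 5)·3 − (-2)·(s - 4)] / [3·(s - 4)] = -1(s − 7) / (3(s - 4)).
So |(-s + 5)/(s - 4) + 2/3| = |s − 7| / (3·|s − 4|).
Restrict δ ≤ 3/2. Then |s − 7| < 3/2 gives |s − 4| = |(s − 7) + 3| ≥ 3 − 3/2 = 3/2.
Hence |(-s + 5)/(s - 4) + 2/3| < |s − 7|/(3·(3/2)) = (2/9)|s − 7|, which is < ε once |s − 7| < (9/2)ε.
Take δ = min(3/2, (9/2)ε). Then 0 < |s − 7| < δ forces both bounds, so |(-s + 5)/(s - 4) + 2/3| < ε.

δ = min(3/2, (9/2)ε)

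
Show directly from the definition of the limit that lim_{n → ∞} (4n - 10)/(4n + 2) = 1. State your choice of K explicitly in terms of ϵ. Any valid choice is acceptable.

Suppose ϵ > 0. For n ≥ 1, |(4n - 10)/(4n + 2) − 1| = |-48|/(4(4n + 2)) = 48/(4(4n + 2)).
Since 4n + 2 ≥ 4n for n ≥ 1, this is ≤ 48/(4·4n) = 3/n.
So |(4n - 10)/(4n + 2) − 1| < ϵ whenever n > 3/ϵ.
Take K = 3/ϵ. If n > K then |(4n - 10)/(4n + 2) − 1| ≤ 3/n < ϵ.

K = 3/ϵ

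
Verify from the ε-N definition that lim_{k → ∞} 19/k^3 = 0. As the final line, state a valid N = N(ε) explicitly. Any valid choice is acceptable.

N = (19/ε)^{1/3}

Let ε > 0 be given. For k ≥ 1, |19/k^3 − 0| = 19/k^3.
19/k^3 < ε ⇔ k^3 > 19/ε ⇔ k > (19/ε)^{1/3}.
Take N = (19/ε)^{1/3}. Then k > N implies 19/k^3 < ε.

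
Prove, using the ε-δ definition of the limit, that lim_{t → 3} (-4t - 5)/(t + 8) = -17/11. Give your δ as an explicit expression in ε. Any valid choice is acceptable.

Fix ε > 0. We want δ > 0 with 0 < |t − 3| < δ ⇒ |(-4t - 5)/(t + 8) + 17/11| < ε.
Combining over a common denominator, (-4t - 5)/(t + 8) + 17/11 = [(-4t - 5)·11 − (-17)·(t + 8)] / [11·(t + 8)] = -27(t − 3) / (11(t + 8)).
So |(-4t - 5)/(t + 8) + 17/11| = 27|t − 3| / (11·|t + 8|).
Restrict δ ≤ 11/2. Then |t − 3| < 11/2 gives |t + 8| = |(t − 3) + 11| ≥ 11 − 11/2 = 11/2.
Hence |(-4t - 5)/(t + 8) + 17/11| < 27|t − 3|/(11·(11/2)) = (54/121)|t − 3|, which is < ε once |t − 3| < (121/54)ε.
Take δ = min(11/2, (121/54)ε). Then 0 < |t − 3| < δ forces both bounds, so |(-4t - 5)/(t + 8) + 17/11| < ε.

δ = min(11/2, (121/54)ε)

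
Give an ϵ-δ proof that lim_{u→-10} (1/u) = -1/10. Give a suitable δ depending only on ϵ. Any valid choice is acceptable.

δ = min(5, 50ϵ)

Let ϵ > 0. We seek δ > 0 such that 0 < |u + 10| < δ implies |1/u + 1/10| < ϵ.
|1/u + 1/10| = |-10 − u|/(10·|u|) = |u + 10|/(10|u|).
Require δ ≤ 5 so that |u| > 10 − 5 = 5, hence 10|u| > 50.
Then |1/u + 1/10| < |u + 10|/50, which is < ϵ when |u + 10| < 50ϵ.
Take δ = min(5, 50ϵ). Then 0 < |u + 10| < δ gives both |u + 10| < 5 and |u + 10| < 50ϵ, so |1/u + 1/10| < ϵ.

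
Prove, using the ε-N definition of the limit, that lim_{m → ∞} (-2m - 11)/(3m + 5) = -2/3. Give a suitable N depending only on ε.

Suppose ε > 0. For m ≥ 1, |(-2m - 11)/(3m + 5) + 2/3| = |-23|/(3(3m + 5)) = 23/(3(3m + 5)).
Since 3m + 5 ≥ 3m for m ≥ 1, this is ≤ 23/(3·3m) = (23/9)/m.
So |(-2m - 11)/(3m + 5) + 2/3| < ε whenever m > (23/9)/ε.
Take N = (23/9)/ε. If m > N then |(-2m - 11)/(3m + 5) + 2/3| ≤ (23/9)/m < ε.

N = (23/9)/ε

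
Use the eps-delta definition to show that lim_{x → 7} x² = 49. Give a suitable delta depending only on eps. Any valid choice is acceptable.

delta = min(1, eps/15)

Suppose eps > 0. We seek delta > 0 with 0 < |x − 7| < delta ⇒ |x² − 49| < eps.
Factor: x² − 49 = (x − 7)(x + 7), so |x² − 49| = |x − 7|·|x + 7|.
Impose delta ≤ 1 so that |x| < 8; then |x + 7| ≤ 15.
Hence |x² − 49| ≤ 15|x − 7|, which is < eps once |x − 7| < eps/15.
Take delta = min(1, eps/15). If 0 < |x − 7| < delta then both bounds hold and |x² − 49| ≤ 15|x − 7| < 15·(eps/15) = eps.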